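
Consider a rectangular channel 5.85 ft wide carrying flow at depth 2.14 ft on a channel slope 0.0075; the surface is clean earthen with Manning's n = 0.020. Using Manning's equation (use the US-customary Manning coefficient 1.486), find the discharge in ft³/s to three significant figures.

A = b·y = 5.85 × 2.14 = 12.52 ft²
P = b + 2y = 5.85 + 2×2.14 = 10.13 ft
R = A/P = 12.52/10.13 = 1.236 ft
Q = (1.486/n)·A·R^(2/3)·S^(1/2) = (1.486/0.020) × 12.52 × 1.236^(2/3) × 0.0075^(1/2) = 92.77 ft³/s

92.8 ft³/s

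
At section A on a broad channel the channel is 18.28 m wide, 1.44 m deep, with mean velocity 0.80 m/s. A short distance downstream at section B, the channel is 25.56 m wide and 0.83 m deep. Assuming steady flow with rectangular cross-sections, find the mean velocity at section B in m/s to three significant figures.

0.993 m/s

Q = A₁V₁ = (18.28×1.44) × 0.80 = 21.06 m³/s
A₂ = 25.56 × 0.83 = 21.21 m²
V₂ = Q/A₂ = 21.06/21.21 = 0.9926 m/s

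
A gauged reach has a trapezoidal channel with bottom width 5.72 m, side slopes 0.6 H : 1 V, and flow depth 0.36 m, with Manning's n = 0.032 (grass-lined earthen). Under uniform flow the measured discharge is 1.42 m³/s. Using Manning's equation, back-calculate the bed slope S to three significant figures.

A = (b + z·y)·y = (5.72 + 0.6×0.36)×0.36 = 2.137 m²
P = b + 2y√(1+z²) = 5.72 + 2×0.36×√(1+0.6²) = 6.560 m
R = A/P = 2.137/6.560 = 0.3258 m
S = (Q·n / (1·A·R^(2/3)))² = (1.42×0.032 / (1×2.137×0.4735))² = 0.002017

0.00202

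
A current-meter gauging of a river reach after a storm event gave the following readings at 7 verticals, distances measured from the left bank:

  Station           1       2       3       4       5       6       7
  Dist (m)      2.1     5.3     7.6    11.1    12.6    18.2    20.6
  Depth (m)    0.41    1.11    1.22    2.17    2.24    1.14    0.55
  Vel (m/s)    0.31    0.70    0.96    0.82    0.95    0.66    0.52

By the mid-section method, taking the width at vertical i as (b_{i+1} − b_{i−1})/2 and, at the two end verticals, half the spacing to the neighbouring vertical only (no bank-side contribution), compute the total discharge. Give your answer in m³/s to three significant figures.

21.1 m³/s

w_1 = (5.3 − 2.1)/2 = 1.6 m; q_1 = 0.31 × 0.41 × 1.6 = 0.2034 m³/s
w_2 = (7.6 − 2.1)/2 = 2.75 m; q_2 = 0.70 × 1.11 × 2.75 = 2.137 m³/s
w_3 = (11.1 − 5.3)/2 = 2.9 m; q_3 = 0.96 × 1.22 × 2.9 = 3.396 m³/s
w_4 = (12.6 − 7.6)/2 = 2.5 m; q_4 = 0.82 × 2.17 × 2.5 = 4.449 m³/s
w_5 = (18.2 − 11.1)/2 = 3.55 m; q_5 = 0.95 × 2.24 × 3.55 = 7.554 m³/s
w_6 = (20.6 − 12.6)/2 = 4 m; q_6 = 0.66 × 1.14 × 4 = 3.010 m³/s
w_7 = (20.6 − 18.2)/2 = 1.2 m; q_7 = 0.52 × 0.55 × 1.2 = 0.3432 m³/s
Q = Σ qᵢ = 21.09 m³/s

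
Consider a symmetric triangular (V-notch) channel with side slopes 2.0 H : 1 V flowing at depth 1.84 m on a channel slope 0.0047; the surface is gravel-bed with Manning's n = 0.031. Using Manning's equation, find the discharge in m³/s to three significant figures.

A = z·y² = 2.0×1.84² = 6.771 m²
P = 2y√(1+z²) = 2×1.84×√(1+2.0²) = 8.229 m
R = A/P = 6.771/8.229 = 0.8229 m
Q = (1/n)·A·R^(2/3)·S^(1/2) = (1/0.031) × 6.771 × 0.8229^(2/3) × 0.0047^(1/2) = 13.15 m³/s

13.1 m³/s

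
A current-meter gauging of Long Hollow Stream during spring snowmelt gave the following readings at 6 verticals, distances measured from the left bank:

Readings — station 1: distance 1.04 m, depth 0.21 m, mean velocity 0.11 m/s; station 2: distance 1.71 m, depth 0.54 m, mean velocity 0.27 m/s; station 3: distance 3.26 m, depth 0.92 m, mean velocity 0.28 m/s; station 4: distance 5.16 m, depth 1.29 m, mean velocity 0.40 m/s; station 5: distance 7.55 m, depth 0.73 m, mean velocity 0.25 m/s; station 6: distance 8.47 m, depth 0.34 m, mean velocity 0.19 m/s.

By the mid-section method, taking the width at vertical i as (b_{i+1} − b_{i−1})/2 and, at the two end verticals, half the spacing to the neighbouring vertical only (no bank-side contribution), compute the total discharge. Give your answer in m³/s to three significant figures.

2.05 m³/s

w_1 = (1.71 − 1.04)/2 = 0.335 m; q_1 = 0.11 × 0.21 × 0.335 = 0.007739 m³/s
w_2 = (3.26 − 1.04)/2 = 1.11 m; q_2 = 0.27 × 0.54 × 1.11 = 0.1618 m³/s
w_3 = (5.16 − 1.71)/2 = 1.725 m; q_3 = 0.28 × 0.92 × 1.725 = 0.4444 m³/s
w_4 = (7.55 − 3.26)/2 = 2.145 m; q_4 = 0.40 × 1.29 × 2.145 = 1.107 m³/s
w_5 = (8.47 − 5.16)/2 = 1.655 m; q_5 = 0.25 × 0.73 × 1.655 = 0.3020 m³/s
w_6 = (8.47 − 7.55)/2 = 0.46 m; q_6 = 0.19 × 0.34 × 0.46 = 0.02972 m³/s
Q = Σ qᵢ = 2.053 m³/s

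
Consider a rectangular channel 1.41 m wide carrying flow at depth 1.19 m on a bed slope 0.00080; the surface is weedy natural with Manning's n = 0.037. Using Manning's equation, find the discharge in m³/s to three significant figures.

A = b·y = 1.41 × 1.19 = 1.678 m²
P = b + 2y = 1.41 + 2×1.19 = 3.790 m
R = A/P = 1.678/3.790 = 0.4427 m
Q = (1/n)·A·R^(2/3)·S^(1/2) = (1/0.037) × 1.678 × 0.4427^(2/3) × 0.00080^(1/2) = 0.7451 m³/s

0.745 m³/s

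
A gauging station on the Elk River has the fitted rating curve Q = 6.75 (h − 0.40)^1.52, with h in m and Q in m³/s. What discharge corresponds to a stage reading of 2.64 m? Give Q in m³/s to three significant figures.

23.0 m³/s

Q = 6.75 × (2.64 − 0.40)^1.52 = 6.75 × 2.24^1.52 = 23.00 m³/s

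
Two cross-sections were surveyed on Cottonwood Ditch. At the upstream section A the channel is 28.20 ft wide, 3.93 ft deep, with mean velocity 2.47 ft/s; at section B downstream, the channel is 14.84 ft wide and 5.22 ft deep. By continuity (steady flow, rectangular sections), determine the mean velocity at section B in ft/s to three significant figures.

Q = A₁V₁ = (28.20×3.93) × 2.47 = 273.7 ft³/s
A₂ = 14.84 × 5.22 = 77.46 ft²
V₂ = Q/A₂ = 273.7/77.46 = 3.534 ft/s

3.53 ft/s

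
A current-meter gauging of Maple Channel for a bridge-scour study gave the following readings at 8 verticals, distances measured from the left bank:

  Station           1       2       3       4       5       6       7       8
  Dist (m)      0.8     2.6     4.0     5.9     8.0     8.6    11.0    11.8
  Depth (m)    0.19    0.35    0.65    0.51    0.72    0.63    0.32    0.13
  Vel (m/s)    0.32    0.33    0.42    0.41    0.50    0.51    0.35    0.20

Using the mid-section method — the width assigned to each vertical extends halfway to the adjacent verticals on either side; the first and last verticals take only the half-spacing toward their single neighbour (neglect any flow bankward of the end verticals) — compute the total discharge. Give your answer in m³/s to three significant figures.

w_1 = (2.6 − 0.8)/2 = 0.9 m; q_1 = 0.32 × 0.19 × 0.9 = 0.05472 m³/s
w_2 = (4.0 − 0.8)/2 = 1.6 m; q_2 = 0.33 × 0.35 × 1.6 = 0.1848 m³/s
w_3 = (5.9 − 2.6)/2 = 1.65 m; q_3 = 0.42 × 0.65 × 1.65 = 0.4505 m³/s
w_4 = (8.0 − 4.0)/2 = 2 m; q_4 = 0.41 × 0.51 × 2 = 0.4182 m³/s
w_5 = (8.6 − 5.9)/2 = 1.35 m; q_5 = 0.50 × 0.72 × 1.35 = 0.4860 m³/s
w_6 = (11.0 − 8.0)/2 = 1.5 m; q_6 = 0.51 × 0.63 × 1.5 = 0.4820 m³/s
w_7 = (11.8 − 8.6)/2 = 1.6 m; q_7 = 0.35 × 0.32 × 1.6 = 0.1792 m³/s
w_8 = (11.8 − 11.0)/2 = 0.4 m; q_8 = 0.20 × 0.13 × 0.4 = 0.01040 m³/s
Q = Σ qᵢ = 2.266 m³/s

2.27 m³/s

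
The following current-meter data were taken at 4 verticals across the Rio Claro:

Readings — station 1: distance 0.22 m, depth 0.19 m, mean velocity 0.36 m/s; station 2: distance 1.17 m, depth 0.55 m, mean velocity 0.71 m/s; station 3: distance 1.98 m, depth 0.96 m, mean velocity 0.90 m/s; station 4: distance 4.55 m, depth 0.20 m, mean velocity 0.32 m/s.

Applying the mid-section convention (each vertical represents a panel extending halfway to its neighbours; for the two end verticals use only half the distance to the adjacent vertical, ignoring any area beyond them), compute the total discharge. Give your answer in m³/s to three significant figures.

1.92 m³/s

w_1 = (1.17 − 0.22)/2 = 0.475 m; q_1 = 0.36 × 0.19 × 0.475 = 0.03249 m³/s
w_2 = (1.98 − 0.22)/2 = 0.88 m; q_2 = 0.71 × 0.55 × 0.88 = 0.3436 m³/s
w_3 = (4.55 − 1.17)/2 = 1.69 m; q_3 = 0.90 × 0.96 × 1.69 = 1.460 m³/s
w_4 = (4.55 − 1.98)/2 = 1.285 m; q_4 = 0.32 × 0.20 × 1.285 = 0.08224 m³/s
Q = Σ qᵢ = 1.919 m³/s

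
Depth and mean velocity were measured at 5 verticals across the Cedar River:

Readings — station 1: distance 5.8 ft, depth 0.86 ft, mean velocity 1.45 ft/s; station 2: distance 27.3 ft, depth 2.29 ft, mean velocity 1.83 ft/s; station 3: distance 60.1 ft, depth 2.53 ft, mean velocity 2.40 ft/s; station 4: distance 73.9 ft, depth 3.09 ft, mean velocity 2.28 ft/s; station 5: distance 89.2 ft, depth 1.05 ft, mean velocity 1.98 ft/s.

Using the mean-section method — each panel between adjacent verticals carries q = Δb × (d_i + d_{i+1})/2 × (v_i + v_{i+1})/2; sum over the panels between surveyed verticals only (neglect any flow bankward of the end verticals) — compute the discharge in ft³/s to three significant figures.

Panel 1-2: Δb = 21.5 ft, d̄ = (0.86+2.29)/2 = 1.575, v̄ = (1.45+1.83)/2 = 1.64 → q = 21.5×1.575×1.64 = 55.53 ft³/s
Panel 2-3: Δb = 32.8 ft, d̄ = (2.29+2.53)/2 = 2.41, v̄ = (1.83+2.40)/2 = 2.115 → q = 32.8×2.41×2.115 = 167.2 ft³/s
Panel 3-4: Δb = 13.8 ft, d̄ = (2.53+3.09)/2 = 2.81, v̄ = (2.40+2.28)/2 = 2.34 → q = 13.8×2.81×2.34 = 90.74 ft³/s
Panel 4-5: Δb = 15.3 ft, d̄ = (3.09+1.05)/2 = 2.07, v̄ = (2.28+1.98)/2 = 2.13 → q = 15.3×2.07×2.13 = 67.46 ft³/s
Q = Σ q = 380.9 ft³/s

381 ft³/s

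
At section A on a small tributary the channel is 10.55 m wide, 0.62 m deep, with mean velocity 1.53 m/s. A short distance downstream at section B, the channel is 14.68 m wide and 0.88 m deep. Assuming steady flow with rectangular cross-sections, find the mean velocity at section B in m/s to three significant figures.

Q = A₁V₁ = (10.55×0.62) × 1.53 = 10.01 m³/s
A₂ = 14.68 × 0.88 = 12.92 m²
V₂ = Q/A₂ = 10.01/12.92 = 0.7747 m/s

0.775 m/s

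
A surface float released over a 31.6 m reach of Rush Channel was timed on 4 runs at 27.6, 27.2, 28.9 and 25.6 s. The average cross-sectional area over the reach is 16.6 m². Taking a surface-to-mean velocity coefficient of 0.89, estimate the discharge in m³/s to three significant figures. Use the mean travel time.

t̄ = (27.6 + 27.2 + 28.9 + 25.6) / 4 = 27.325 s
v_surface = L / t̄ = 31.6 / 27.325 = 1.156 m/s
v_mean = 0.89 × 1.156 = 1.029 m/s
Q = A × v_mean = 16.6 × 1.029 = 17.09 m³/s

17.1 m³/s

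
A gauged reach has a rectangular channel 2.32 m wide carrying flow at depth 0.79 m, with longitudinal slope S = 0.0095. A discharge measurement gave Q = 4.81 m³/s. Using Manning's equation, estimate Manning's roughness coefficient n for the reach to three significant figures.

0.0224

A = b·y = 2.32 × 0.79 = 1.833 m²
P = b + 2y = 2.32 + 2×0.79 = 3.900 m
R = A/P = 1.833/3.900 = 0.4699 m
n = (1/Q)·A·R^(2/3)·S^(1/2) = (1/4.81) × 1.833 × 0.6045 × 0.09747 = 0.02245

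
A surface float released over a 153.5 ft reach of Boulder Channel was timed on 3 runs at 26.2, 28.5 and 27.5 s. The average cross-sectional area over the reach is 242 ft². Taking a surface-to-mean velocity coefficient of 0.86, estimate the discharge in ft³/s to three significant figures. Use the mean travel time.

1170 ft³/s

t̄ = (26.2 + 28.5 + 27.5) / 3 = 27.4 s
v_surface = L / t̄ = 153.5 / 27.4 = 5.602 ft/s
v_mean = 0.86 × 5.602 = 4.818 ft/s
Q = A × v_mean = 242 × 4.818 = 1166 ft³/s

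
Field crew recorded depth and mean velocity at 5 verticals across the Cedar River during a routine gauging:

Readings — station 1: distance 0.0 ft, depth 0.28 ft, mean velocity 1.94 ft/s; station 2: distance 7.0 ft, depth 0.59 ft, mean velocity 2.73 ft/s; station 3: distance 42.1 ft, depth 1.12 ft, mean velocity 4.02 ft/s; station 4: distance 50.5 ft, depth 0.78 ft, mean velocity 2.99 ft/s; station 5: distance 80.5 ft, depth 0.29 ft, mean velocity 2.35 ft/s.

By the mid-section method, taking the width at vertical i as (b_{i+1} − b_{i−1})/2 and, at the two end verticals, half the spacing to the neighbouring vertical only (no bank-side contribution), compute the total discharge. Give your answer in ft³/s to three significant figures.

w_1 = (7.0 − 0.0)/2 = 3.5 ft; q_1 = 1.94 × 0.28 × 3.5 = 1.901 ft³/s
w_2 = (42.1 − 0.0)/2 = 21.05 ft; q_2 = 2.73 × 0.59 × 21.05 = 33.91 ft³/s
w_3 = (50.5 − 7.0)/2 = 21.75 ft; q_3 = 4.02 × 1.12 × 21.75 = 97.93 ft³/s
w_4 = (80.5 − 42.1)/2 = 19.2 ft; q_4 = 2.99 × 0.78 × 19.2 = 44.78 ft³/s
w_5 = (80.5 − 50.5)/2 = 15 ft; q_5 = 2.35 × 0.29 × 15 = 10.22 ft³/s
Q = Σ qᵢ = 188.7 ft³/s

189 ft³/s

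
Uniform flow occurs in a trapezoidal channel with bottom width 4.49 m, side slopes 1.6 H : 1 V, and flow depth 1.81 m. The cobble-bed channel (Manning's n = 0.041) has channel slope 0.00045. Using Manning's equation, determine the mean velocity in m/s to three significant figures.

A = (b + z·y)·y = (4.49 + 1.6×1.81)×1.81 = 13.37 m²
P = b + 2y√(1+z²) = 4.49 + 2×1.81×√(1+1.6²) = 11.32 m
R = A/P = 13.37/11.32 = 1.181 m
Q = (1/n)·A·R^(2/3)·S^(1/2) = (1/0.041) × 13.37 × 1.181^(2/3) × 0.00045^(1/2) = 7.728 m³/s
V = Q/A = 7.728/13.37 = 0.5781 m/s

0.578 m/s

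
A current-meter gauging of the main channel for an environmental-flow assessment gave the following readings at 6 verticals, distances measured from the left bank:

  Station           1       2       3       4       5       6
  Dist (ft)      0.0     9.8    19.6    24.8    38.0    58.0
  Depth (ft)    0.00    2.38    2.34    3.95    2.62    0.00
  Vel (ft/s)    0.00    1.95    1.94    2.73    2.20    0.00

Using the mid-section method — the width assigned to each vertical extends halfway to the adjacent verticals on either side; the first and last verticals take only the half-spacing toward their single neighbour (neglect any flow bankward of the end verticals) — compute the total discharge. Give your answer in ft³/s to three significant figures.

w_2 = (19.6 − 0.0)/2 = 9.8 ft; q_2 = 1.95 × 2.38 × 9.8 = 45.48 ft³/s
w_3 = (24.8 − 9.8)/2 = 7.5 ft; q_3 = 1.94 × 2.34 × 7.5 = 34.05 ft³/s
w_4 = (38.0 − 19.6)/2 = 9.2 ft; q_4 = 2.73 × 3.95 × 9.2 = 99.21 ft³/s
w_5 = (58.0 − 24.8)/2 = 16.6 ft; q_5 = 2.20 × 2.62 × 16.6 = 95.68 ft³/s
Stations 1, 6 contribute zero (depth or velocity is 0).
Q = Σ qᵢ = 274.4 ft³/s

274 ft³/s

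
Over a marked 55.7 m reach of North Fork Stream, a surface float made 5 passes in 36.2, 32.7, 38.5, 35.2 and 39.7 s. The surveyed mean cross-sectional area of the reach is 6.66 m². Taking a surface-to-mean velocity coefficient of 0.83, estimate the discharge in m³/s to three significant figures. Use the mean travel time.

t̄ = (36.2 + 32.7 + 38.5 + 35.2 + 39.7) / 5 = 36.46 s
v_surface = L / t̄ = 55.7 / 36.46 = 1.528 m/s
v_mean = 0.83 × 1.528 = 1.268 m/s
Q = A × v_mean = 6.66 × 1.268 = 8.445 m³/s

8.44 m³/s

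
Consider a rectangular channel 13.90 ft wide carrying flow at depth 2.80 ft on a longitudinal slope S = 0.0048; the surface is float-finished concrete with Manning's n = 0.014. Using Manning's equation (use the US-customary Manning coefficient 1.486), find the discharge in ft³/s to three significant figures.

A = b·y = 13.90 × 2.80 = 38.92 ft²
P = b + 2y = 13.90 + 2×2.80 = 19.50 ft
R = A/P = 38.92/19.50 = 1.996 ft
Q = (1.486/n)·A·R^(2/3)·S^(1/2) = (1.486/0.014) × 38.92 × 1.996^(2/3) × 0.0048^(1/2) = 453.7 ft³/s

454 ft³/s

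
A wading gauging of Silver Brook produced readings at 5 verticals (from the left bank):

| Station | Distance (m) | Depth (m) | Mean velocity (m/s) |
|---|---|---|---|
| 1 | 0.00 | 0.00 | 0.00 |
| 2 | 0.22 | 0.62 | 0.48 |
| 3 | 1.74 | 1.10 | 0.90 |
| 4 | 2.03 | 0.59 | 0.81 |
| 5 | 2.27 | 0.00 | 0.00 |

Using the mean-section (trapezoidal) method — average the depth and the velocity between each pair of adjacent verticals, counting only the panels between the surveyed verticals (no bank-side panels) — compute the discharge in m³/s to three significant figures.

1.16 m³/s

Panel 1-2: Δb = 0.22 m, d̄ = (0.00+0.62)/2 = 0.31, v̄ = (0.00+0.48)/2 = 0.24 → q = 0.22×0.31×0.24 = 0.01637 m³/s
Panel 2-3: Δb = 1.52 m, d̄ = (0.62+1.10)/2 = 0.86, v̄ = (0.48+0.90)/2 = 0.69 → q = 1.52×0.86×0.69 = 0.9020 m³/s
Panel 3-4: Δb = 0.29 m, d̄ = (1.10+0.59)/2 = 0.845, v̄ = (0.90+0.81)/2 = 0.855 → q = 0.29×0.845×0.855 = 0.2095 m³/s
Panel 4-5: Δb = 0.24 m, d̄ = (0.59+0.00)/2 = 0.295, v̄ = (0.81+0.00)/2 = 0.405 → q = 0.24×0.295×0.405 = 0.02867 m³/s
Q = Σ q = 1.157 m³/s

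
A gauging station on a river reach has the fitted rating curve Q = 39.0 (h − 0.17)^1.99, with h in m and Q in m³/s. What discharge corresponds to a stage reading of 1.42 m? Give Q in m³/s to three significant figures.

60.8 m³/s

Q = 39.0 × (1.42 − 0.17)^1.99 = 39.0 × 1.25^1.99 = 60.80 m³/s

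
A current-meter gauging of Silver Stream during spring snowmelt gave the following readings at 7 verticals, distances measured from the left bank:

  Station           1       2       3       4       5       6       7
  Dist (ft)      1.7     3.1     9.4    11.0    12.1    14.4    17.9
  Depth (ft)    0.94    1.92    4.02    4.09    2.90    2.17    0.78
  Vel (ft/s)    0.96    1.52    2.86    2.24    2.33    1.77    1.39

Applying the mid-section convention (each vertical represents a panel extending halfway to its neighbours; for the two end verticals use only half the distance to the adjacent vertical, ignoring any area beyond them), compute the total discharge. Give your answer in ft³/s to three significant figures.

w_1 = (3.1 − 1.7)/2 = 0.7 ft; q_1 = 0.96 × 0.94 × 0.7 = 0.6317 ft³/s
w_2 = (9.4 − 1.7)/2 = 3.85 ft; q_2 = 1.52 × 1.92 × 3.85 = 11.24 ft³/s
w_3 = (11.0 − 3.1)/2 = 3.95 ft; q_3 = 2.86 × 4.02 × 3.95 = 45.41 ft³/s
w_4 = (12.1 − 9.4)/2 = 1.35 ft; q_4 = 2.24 × 4.09 × 1.35 = 12.37 ft³/s
w_5 = (14.4 − 11.0)/2 = 1.7 ft; q_5 = 2.33 × 2.90 × 1.7 = 11.49 ft³/s
w_6 = (17.9 − 12.1)/2 = 2.9 ft; q_6 = 1.77 × 2.17 × 2.9 = 11.14 ft³/s
w_7 = (17.9 − 14.4)/2 = 1.75 ft; q_7 = 1.39 × 0.78 × 1.75 = 1.897 ft³/s
Q = Σ qᵢ = 94.17 ft³/s

94.2 ft³/s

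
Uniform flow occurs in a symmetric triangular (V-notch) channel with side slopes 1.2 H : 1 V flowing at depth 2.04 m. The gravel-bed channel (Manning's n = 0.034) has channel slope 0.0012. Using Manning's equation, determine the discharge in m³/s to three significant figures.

4.32 m³/s

A = z·y² = 1.2×2.04² = 4.994 m²
P = 2y√(1+z²) = 2×2.04×√(1+1.2²) = 6.373 m
R = A/P = 4.994/6.373 = 0.7836 m
Q = (1/n)·A·R^(2/3)·S^(1/2) = (1/0.034) × 4.994 × 0.7836^(2/3) × 0.0012^(1/2) = 4.325 m³/s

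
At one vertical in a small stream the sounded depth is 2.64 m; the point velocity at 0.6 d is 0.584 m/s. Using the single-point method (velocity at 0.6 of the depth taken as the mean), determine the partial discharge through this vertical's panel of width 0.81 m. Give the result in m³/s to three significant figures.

v̄ = v₀.₆ = 0.584 m/s
q = v̄ × d × w = 0.5840 × 2.64 × 0.81 = 1.249 m³/s

1.25 m³/s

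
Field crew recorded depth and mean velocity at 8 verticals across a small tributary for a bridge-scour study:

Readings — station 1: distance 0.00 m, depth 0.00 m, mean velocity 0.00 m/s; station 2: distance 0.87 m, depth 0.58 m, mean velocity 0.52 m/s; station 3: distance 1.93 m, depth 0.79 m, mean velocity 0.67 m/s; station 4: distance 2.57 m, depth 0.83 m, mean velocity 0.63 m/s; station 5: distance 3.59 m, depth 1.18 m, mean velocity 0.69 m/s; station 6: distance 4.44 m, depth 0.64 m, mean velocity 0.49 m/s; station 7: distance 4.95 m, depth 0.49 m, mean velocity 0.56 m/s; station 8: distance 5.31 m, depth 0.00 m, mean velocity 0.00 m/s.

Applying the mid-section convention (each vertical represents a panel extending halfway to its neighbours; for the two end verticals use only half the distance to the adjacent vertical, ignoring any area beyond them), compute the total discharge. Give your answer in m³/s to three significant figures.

w_2 = (1.93 − 0.00)/2 = 0.965 m; q_2 = 0.52 × 0.58 × 0.965 = 0.2910 m³/s
w_3 = (2.57 − 0.87)/2 = 0.85 m; q_3 = 0.67 × 0.79 × 0.85 = 0.4499 m³/s
w_4 = (3.59 − 1.93)/2 = 0.83 m; q_4 = 0.63 × 0.83 × 0.83 = 0.4340 m³/s
w_5 = (4.44 − 2.57)/2 = 0.935 m; q_5 = 0.69 × 1.18 × 0.935 = 0.7613 m³/s
w_6 = (4.95 − 3.59)/2 = 0.68 m; q_6 = 0.49 × 0.64 × 0.68 = 0.2132 m³/s
w_7 = (5.31 − 4.44)/2 = 0.435 m; q_7 = 0.56 × 0.49 × 0.435 = 0.1194 m³/s
Stations 1, 8 contribute zero (depth or velocity is 0).
Q = Σ qᵢ = 2.269 m³/s

2.27 m³/s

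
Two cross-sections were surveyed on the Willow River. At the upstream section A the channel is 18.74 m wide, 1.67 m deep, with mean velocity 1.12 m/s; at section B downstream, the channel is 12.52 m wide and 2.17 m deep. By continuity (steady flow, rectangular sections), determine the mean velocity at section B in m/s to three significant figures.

1.29 m/s

Q = A₁V₁ = (18.74×1.67) × 1.12 = 35.05 m³/s
A₂ = 12.52 × 2.17 = 27.17 m²
V₂ = Q/A₂ = 35.05/27.17 = 1.290 m/s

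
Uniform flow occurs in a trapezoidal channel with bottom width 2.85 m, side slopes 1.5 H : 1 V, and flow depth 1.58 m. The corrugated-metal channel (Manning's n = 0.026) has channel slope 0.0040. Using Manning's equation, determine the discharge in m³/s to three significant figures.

19.6 m³/s

A = (b + z·y)·y = (2.85 + 1.5×1.58)×1.58 = 8.248 m²
P = b + 2y√(1+z²) = 2.85 + 2×1.58×√(1+1.5²) = 8.547 m
R = A/P = 8.248/8.547 = 0.9650 m
Q = (1/n)·A·R^(2/3)·S^(1/2) = (1/0.026) × 8.248 × 0.9650^(2/3) × 0.0040^(1/2) = 19.59 m³/s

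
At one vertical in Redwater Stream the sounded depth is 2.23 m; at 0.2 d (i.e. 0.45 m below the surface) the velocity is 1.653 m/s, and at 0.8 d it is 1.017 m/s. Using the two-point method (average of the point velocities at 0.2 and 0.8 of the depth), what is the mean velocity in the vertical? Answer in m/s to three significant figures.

v̄ = (1.653 + 1.017) / 2 = 1.335 m/s

1.34 m/s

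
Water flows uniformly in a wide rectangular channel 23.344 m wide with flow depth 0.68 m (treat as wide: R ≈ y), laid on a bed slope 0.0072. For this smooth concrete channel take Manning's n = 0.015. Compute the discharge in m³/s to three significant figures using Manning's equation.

69.4 m³/s

A = b·y = 23.344 × 0.68 = 15.87 m²
Wide channel: R ≈ y = 0.68 m
Q = (1/n)·A·R^(2/3)·S^(1/2) = (1/0.015) × 15.87 × 0.6800^(2/3) × 0.0072^(1/2) = 69.44 m³/s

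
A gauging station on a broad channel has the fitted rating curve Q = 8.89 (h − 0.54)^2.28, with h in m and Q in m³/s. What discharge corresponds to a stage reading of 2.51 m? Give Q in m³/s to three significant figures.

Q = 8.89 × (2.51 − 0.54)^2.28 = 8.89 × 1.97^2.28 = 41.71 m³/s

41.7 m³/s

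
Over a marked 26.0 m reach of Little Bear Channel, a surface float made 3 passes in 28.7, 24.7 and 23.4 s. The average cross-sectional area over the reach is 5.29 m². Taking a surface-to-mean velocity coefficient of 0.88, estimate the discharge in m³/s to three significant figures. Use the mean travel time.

t̄ = (28.7 + 24.7 + 23.4) / 3 = 25.6 s
v_surface = L / t̄ = 26.0 / 25.6 = 1.016 m/s
v_mean = 0.88 × 1.016 = 0.8938 m/s
Q = A × v_mean = 5.29 × 0.8938 = 4.728 m³/s

4.73 m³/s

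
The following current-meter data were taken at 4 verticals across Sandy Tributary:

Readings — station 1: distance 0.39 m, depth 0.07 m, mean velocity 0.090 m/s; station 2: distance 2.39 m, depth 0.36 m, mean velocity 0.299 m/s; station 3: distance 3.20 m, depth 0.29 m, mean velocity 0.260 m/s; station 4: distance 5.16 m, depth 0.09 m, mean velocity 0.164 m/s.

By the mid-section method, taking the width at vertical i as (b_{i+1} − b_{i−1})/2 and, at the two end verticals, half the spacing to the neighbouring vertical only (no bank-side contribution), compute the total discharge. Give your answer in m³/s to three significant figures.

w_1 = (2.39 − 0.39)/2 = 1 m; q_1 = 0.090 × 0.07 × 1 = 0.006300 m³/s
w_2 = (3.20 − 0.39)/2 = 1.405 m; q_2 = 0.299 × 0.36 × 1.405 = 0.1512 m³/s
w_3 = (5.16 − 2.39)/2 = 1.385 m; q_3 = 0.260 × 0.29 × 1.385 = 0.1044 m³/s
w_4 = (5.16 − 3.20)/2 = 0.98 m; q_4 = 0.164 × 0.09 × 0.98 = 0.01446 m³/s
Q = Σ qᵢ = 0.2764 m³/s

0.276 m³/s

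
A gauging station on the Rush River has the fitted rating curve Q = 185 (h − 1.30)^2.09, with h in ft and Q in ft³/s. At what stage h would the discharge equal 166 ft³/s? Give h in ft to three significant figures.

h − h₀ = (Q/C)^(1/b) = (166/185)^(1/2.09) = 0.9495 ft
h = 1.30 + 0.9495 = 2.249 ft

2.25 ft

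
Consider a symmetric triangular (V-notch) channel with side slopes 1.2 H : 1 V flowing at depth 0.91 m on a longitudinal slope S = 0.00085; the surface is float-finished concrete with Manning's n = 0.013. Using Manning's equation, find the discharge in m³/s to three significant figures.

A = z·y² = 1.2×0.91² = 0.9937 m²
P = 2y√(1+z²) = 2×0.91×√(1+1.2²) = 2.843 m
R = A/P = 0.9937/2.843 = 0.3495 m
Q = (1/n)·A·R^(2/3)·S^(1/2) = (1/0.013) × 0.9937 × 0.3495^(2/3) × 0.00085^(1/2) = 1.106 m³/s

1.11 m³/s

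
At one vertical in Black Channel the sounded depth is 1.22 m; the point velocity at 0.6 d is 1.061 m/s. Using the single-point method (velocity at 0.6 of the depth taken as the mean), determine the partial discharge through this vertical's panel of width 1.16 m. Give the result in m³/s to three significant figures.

v̄ = v₀.₆ = 1.061 m/s
q = v̄ × d × w = 1.061 × 1.22 × 1.16 = 1.502 m³/s

1.50 m³/s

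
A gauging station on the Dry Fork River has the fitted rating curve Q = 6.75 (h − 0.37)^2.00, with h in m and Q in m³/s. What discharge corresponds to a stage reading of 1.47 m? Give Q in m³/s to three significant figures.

8.17 m³/s

Q = 6.75 × (1.47 − 0.37)^2.00 = 6.75 × 1.1^2.00 = 8.168 m³/s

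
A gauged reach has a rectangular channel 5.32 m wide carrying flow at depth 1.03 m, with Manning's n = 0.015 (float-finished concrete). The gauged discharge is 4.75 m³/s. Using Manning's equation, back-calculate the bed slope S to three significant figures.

0.000251

A = b·y = 5.32 × 1.03 = 5.480 m²
P = b + 2y = 5.32 + 2×1.03 = 7.380 m
R = A/P = 5.480/7.380 = 0.7425 m
S = (Q·n / (1·A·R^(2/3)))² = (4.75×0.015 / (1×5.480×0.8200))² = 0.0002515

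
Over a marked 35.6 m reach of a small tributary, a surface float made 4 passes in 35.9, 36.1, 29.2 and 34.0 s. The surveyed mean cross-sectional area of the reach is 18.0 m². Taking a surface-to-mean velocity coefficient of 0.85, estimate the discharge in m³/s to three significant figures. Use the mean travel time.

t̄ = (35.9 + 36.1 + 29.2 + 34.0) / 4 = 33.8 s
v_surface = L / t̄ = 35.6 / 33.8 = 1.053 m/s
v_mean = 0.85 × 1.053 = 0.8953 m/s
Q = A × v_mean = 18.0 × 0.8953 = 16.11 m³/s

16.1 m³/s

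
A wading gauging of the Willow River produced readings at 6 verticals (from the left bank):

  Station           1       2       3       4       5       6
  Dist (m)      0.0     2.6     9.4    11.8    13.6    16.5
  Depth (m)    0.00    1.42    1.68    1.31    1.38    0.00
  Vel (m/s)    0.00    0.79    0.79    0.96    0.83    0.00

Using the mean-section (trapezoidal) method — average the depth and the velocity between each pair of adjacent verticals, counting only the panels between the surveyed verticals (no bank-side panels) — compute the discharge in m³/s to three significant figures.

15.2 m³/s

Panel 1-2: Δb = 2.6 m, d̄ = (0.00+1.42)/2 = 0.71, v̄ = (0.00+0.79)/2 = 0.395 → q = 2.6×0.71×0.395 = 0.7292 m³/s
Panel 2-3: Δb = 6.8 m, d̄ = (1.42+1.68)/2 = 1.55, v̄ = (0.79+0.79)/2 = 0.79 → q = 6.8×1.55×0.79 = 8.327 m³/s
Panel 3-4: Δb = 2.4 m, d̄ = (1.68+1.31)/2 = 1.495, v̄ = (0.79+0.96)/2 = 0.875 → q = 2.4×1.495×0.875 = 3.140 m³/s
Panel 4-5: Δb = 1.8 m, d̄ = (1.31+1.38)/2 = 1.345, v̄ = (0.96+0.83)/2 = 0.895 → q = 1.8×1.345×0.895 = 2.167 m³/s
Panel 5-6: Δb = 2.9 m, d̄ = (1.38+0.00)/2 = 0.69, v̄ = (0.83+0.00)/2 = 0.415 → q = 2.9×0.69×0.415 = 0.8304 m³/s
Q = Σ q = 15.19 m³/s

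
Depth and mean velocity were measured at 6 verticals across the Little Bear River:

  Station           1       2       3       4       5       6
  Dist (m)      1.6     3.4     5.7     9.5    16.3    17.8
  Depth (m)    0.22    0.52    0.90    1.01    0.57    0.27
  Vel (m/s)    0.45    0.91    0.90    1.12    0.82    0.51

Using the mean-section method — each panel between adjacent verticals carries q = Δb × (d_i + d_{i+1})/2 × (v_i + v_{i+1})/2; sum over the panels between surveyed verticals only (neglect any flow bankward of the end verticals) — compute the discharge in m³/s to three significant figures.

Panel 1-2: Δb = 1.8 m, d̄ = (0.22+0.52)/2 = 0.37, v̄ = (0.45+0.91)/2 = 0.68 → q = 1.8×0.37×0.68 = 0.4529 m³/s
Panel 2-3: Δb = 2.3 m, d̄ = (0.52+0.90)/2 = 0.71, v̄ = (0.91+0.90)/2 = 0.905 → q = 2.3×0.71×0.905 = 1.478 m³/s
Panel 3-4: Δb = 3.8 m, d̄ = (0.90+1.01)/2 = 0.955, v̄ = (0.90+1.12)/2 = 1.01 → q = 3.8×0.955×1.01 = 3.665 m³/s
Panel 4-5: Δb = 6.8 m, d̄ = (1.01+0.57)/2 = 0.79, v̄ = (1.12+0.82)/2 = 0.97 → q = 6.8×0.79×0.97 = 5.211 m³/s
Panel 5-6: Δb = 1.5 m, d̄ = (0.57+0.27)/2 = 0.42, v̄ = (0.82+0.51)/2 = 0.665 → q = 1.5×0.42×0.665 = 0.4190 m³/s
Q = Σ q = 11.23 m³/s

11.2 m³/s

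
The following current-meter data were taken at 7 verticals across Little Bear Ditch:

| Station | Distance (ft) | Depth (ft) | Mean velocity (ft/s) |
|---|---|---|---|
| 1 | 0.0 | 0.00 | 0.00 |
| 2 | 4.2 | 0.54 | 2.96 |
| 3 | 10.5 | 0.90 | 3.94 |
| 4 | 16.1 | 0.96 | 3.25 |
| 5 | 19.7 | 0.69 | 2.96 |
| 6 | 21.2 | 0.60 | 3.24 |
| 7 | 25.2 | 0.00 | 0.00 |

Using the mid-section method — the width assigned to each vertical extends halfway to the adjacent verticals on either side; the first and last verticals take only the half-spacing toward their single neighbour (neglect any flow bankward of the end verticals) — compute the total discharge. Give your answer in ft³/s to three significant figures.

54.4 ft³/s

w_2 = (10.5 − 0.0)/2 = 5.25 ft; q_2 = 2.96 × 0.54 × 5.25 = 8.392 ft³/s
w_3 = (16.1 − 4.2)/2 = 5.95 ft; q_3 = 3.94 × 0.90 × 5.95 = 21.10 ft³/s
w_4 = (19.7 − 10.5)/2 = 4.6 ft; q_4 = 3.25 × 0.96 × 4.6 = 14.35 ft³/s
w_5 = (21.2 − 16.1)/2 = 2.55 ft; q_5 = 2.96 × 0.69 × 2.55 = 5.208 ft³/s
w_6 = (25.2 − 19.7)/2 = 2.75 ft; q_6 = 3.24 × 0.60 × 2.75 = 5.346 ft³/s
Stations 1, 7 contribute zero (depth or velocity is 0).
Q = Σ qᵢ = 54.40 ft³/s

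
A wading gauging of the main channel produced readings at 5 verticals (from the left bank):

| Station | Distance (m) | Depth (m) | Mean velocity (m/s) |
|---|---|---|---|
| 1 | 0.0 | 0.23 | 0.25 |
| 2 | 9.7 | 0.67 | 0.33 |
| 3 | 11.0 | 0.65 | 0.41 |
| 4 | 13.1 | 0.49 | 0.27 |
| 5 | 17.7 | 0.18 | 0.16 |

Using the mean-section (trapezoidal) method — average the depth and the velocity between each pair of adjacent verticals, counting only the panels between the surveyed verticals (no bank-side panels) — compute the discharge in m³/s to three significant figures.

2.32 m³/s

Panel 1-2: Δb = 9.7 m, d̄ = (0.23+0.67)/2 = 0.45, v̄ = (0.25+0.33)/2 = 0.29 → q = 9.7×0.45×0.29 = 1.266 m³/s
Panel 2-3: Δb = 1.3 m, d̄ = (0.67+0.65)/2 = 0.66, v̄ = (0.33+0.41)/2 = 0.37 → q = 1.3×0.66×0.37 = 0.3175 m³/s
Panel 3-4: Δb = 2.1 m, d̄ = (0.65+0.49)/2 = 0.57, v̄ = (0.41+0.27)/2 = 0.34 → q = 2.1×0.57×0.34 = 0.4070 m³/s
Panel 4-5: Δb = 4.6 m, d̄ = (0.49+0.18)/2 = 0.335, v̄ = (0.27+0.16)/2 = 0.215 → q = 4.6×0.335×0.215 = 0.3313 m³/s
Q = Σ q = 2.322 m³/s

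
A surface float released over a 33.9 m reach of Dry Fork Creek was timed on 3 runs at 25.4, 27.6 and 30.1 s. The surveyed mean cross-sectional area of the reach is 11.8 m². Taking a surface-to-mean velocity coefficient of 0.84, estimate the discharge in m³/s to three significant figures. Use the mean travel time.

t̄ = (25.4 + 27.6 + 30.1) / 3 = 27.7 s
v_surface = L / t̄ = 33.9 / 27.7 = 1.224 m/s
v_mean = 0.84 × 1.224 = 1.028 m/s
Q = A × v_mean = 11.8 × 1.028 = 12.13 m³/s

12.1 m³/s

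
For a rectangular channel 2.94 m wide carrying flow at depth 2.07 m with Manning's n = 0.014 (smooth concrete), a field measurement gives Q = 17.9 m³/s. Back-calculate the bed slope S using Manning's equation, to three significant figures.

0.00207

A = b·y = 2.94 × 2.07 = 6.086 m²
P = b + 2y = 2.94 + 2×2.07 = 7.080 m
R = A/P = 6.086/7.080 = 0.8596 m
S = (Q·n / (1·A·R^(2/3)))² = (17.9×0.014 / (1×6.086×0.9040))² = 0.002075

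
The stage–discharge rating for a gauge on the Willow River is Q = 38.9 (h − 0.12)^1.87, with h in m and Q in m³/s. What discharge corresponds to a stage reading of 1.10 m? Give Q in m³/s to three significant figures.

Q = 38.9 × (1.10 − 0.12)^1.87 = 38.9 × 0.98^1.87 = 37.46 m³/s

37.5 m³/s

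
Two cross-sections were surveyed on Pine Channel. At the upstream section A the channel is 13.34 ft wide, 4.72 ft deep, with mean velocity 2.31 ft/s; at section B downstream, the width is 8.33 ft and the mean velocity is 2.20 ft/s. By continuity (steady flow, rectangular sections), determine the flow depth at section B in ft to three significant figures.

7.94 ft

Q = A₁V₁ = (13.34×4.72) × 2.31 = 145.4 ft³/s
d₂ = Q/(b₂ V₂) = 145.4/(8.33×2.20) = 7.937 ft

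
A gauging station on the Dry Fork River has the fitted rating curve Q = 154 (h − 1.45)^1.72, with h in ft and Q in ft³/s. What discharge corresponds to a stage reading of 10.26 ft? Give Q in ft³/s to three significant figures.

Q = 154 × (10.26 − 1.45)^1.72 = 154 × 8.81^1.72 = 6499 ft³/s

6500 ft³/s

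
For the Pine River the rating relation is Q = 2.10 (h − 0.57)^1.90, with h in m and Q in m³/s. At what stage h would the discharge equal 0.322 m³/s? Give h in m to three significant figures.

h − h₀ = (Q/C)^(1/b) = (0.322/2.10)^(1/1.90) = 0.3727 m
h = 0.57 + 0.3727 = 0.9427 m

0.943 m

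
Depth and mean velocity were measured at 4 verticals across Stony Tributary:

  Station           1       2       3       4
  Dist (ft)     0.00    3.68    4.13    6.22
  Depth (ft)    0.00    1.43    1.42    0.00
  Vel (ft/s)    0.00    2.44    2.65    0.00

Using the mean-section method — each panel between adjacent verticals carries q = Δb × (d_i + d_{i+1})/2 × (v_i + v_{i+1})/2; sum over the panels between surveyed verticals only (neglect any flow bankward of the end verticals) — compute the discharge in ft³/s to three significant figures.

Panel 1-2: Δb = 3.68 ft, d̄ = (0.00+1.43)/2 = 0.715, v̄ = (0.00+2.44)/2 = 1.22 → q = 3.68×0.715×1.22 = 3.210 ft³/s
Panel 2-3: Δb = 0.45 ft, d̄ = (1.43+1.42)/2 = 1.425, v̄ = (2.44+2.65)/2 = 2.545 → q = 0.45×1.425×2.545 = 1.632 ft³/s
Panel 3-4: Δb = 2.09 ft, d̄ = (1.42+0.00)/2 = 0.71, v̄ = (2.65+0.00)/2 = 1.325 → q = 2.09×0.71×1.325 = 1.966 ft³/s
Q = Σ q = 6.808 ft³/s

6.81 ft³/s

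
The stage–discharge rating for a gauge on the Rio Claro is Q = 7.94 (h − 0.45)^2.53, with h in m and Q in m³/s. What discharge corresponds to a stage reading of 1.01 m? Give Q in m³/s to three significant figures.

1.83 m³/s

Q = 7.94 × (1.01 − 0.45)^2.53 = 7.94 × 0.56^2.53 = 1.831 m³/s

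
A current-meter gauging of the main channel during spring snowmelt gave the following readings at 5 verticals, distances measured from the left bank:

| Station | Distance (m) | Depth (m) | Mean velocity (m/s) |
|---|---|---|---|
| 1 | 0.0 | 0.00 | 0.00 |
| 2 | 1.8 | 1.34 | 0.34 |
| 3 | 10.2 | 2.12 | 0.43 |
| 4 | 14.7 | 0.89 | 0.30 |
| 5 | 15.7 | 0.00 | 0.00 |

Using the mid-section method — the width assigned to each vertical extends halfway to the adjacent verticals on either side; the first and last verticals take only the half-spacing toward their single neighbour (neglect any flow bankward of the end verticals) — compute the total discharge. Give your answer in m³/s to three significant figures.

8.94 m³/s

w_2 = (10.2 − 0.0)/2 = 5.1 m; q_2 = 0.34 × 1.34 × 5.1 = 2.324 m³/s
w_3 = (14.7 − 1.8)/2 = 6.45 m; q_3 = 0.43 × 2.12 × 6.45 = 5.880 m³/s
w_4 = (15.7 − 10.2)/2 = 2.75 m; q_4 = 0.30 × 0.89 × 2.75 = 0.7343 m³/s
Stations 1, 5 contribute zero (depth or velocity is 0).
Q = Σ qᵢ = 8.938 m³/s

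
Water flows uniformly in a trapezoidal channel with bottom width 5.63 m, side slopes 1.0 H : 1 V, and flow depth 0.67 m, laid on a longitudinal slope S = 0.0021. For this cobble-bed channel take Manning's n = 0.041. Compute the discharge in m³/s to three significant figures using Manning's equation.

A = (b + z·y)·y = (5.63 + 1.0×0.67)×0.67 = 4.221 m²
P = b + 2y√(1+z²) = 5.63 + 2×0.67×√(1+1.0²) = 7.525 m
R = A/P = 4.221/7.525 = 0.5609 m
Q = (1/n)·A·R^(2/3)·S^(1/2) = (1/0.041) × 4.221 × 0.5609^(2/3) × 0.0021^(1/2) = 3.209 m³/s

3.21 m³/s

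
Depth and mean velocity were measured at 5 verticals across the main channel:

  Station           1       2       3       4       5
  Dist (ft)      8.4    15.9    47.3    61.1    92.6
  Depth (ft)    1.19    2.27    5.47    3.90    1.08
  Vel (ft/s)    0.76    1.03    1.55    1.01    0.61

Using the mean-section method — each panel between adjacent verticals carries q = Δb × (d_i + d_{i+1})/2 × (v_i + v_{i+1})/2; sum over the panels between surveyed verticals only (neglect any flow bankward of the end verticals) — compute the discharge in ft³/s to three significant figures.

Panel 1-2: Δb = 7.5 ft, d̄ = (1.19+2.27)/2 = 1.73, v̄ = (0.76+1.03)/2 = 0.895 → q = 7.5×1.73×0.895 = 11.61 ft³/s
Panel 2-3: Δb = 31.4 ft, d̄ = (2.27+5.47)/2 = 3.87, v̄ = (1.03+1.55)/2 = 1.29 → q = 31.4×3.87×1.29 = 156.8 ft³/s
Panel 3-4: Δb = 13.8 ft, d̄ = (5.47+3.90)/2 = 4.685, v̄ = (1.55+1.01)/2 = 1.28 → q = 13.8×4.685×1.28 = 82.76 ft³/s
Panel 4-5: Δb = 31.5 ft, d̄ = (3.90+1.08)/2 = 2.49, v̄ = (1.01+0.61)/2 = 0.81 → q = 31.5×2.49×0.81 = 63.53 ft³/s
Q = Σ q = 314.7 ft³/s

315 ft³/s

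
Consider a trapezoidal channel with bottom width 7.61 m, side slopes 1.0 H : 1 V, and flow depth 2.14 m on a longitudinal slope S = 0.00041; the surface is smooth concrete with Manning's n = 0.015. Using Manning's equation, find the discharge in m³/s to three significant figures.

37.4 m³/s

A = (b + z·y)·y = (7.61 + 1.0×2.14)×2.14 = 20.87 m²
P = b + 2y√(1+z²) = 7.61 + 2×2.14×√(1+1.0²) = 13.66 m
R = A/P = 20.87/13.66 = 1.527 m
Q = (1/n)·A·R^(2/3)·S^(1/2) = (1/0.015) × 20.87 × 1.527^(2/3) × 0.00041^(1/2) = 37.35 m³/s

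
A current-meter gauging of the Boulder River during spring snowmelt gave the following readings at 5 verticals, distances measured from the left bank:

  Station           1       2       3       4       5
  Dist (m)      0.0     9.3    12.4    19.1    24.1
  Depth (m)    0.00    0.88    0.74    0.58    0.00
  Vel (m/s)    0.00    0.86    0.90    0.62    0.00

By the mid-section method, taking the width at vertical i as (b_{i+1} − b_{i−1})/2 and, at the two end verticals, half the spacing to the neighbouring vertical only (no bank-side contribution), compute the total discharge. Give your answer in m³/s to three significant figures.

w_2 = (12.4 − 0.0)/2 = 6.2 m; q_2 = 0.86 × 0.88 × 6.2 = 4.692 m³/s
w_3 = (19.1 − 9.3)/2 = 4.9 m; q_3 = 0.90 × 0.74 × 4.9 = 3.263 m³/s
w_4 = (24.1 − 12.4)/2 = 5.85 m; q_4 = 0.62 × 0.58 × 5.85 = 2.104 m³/s
Stations 1, 5 contribute zero (depth or velocity is 0).
Q = Σ qᵢ = 10.06 m³/s

10.1 m³/s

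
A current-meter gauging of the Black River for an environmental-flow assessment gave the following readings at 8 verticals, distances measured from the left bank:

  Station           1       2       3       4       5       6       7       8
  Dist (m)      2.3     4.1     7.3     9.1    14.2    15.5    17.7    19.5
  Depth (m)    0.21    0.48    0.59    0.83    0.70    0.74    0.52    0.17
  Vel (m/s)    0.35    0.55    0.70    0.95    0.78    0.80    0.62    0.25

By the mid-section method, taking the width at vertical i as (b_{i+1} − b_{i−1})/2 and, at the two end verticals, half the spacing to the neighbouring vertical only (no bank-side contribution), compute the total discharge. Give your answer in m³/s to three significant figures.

w_1 = (4.1 − 2.3)/2 = 0.9 m; q_1 = 0.35 × 0.21 × 0.9 = 0.06615 m³/s
w_2 = (7.3 − 2.3)/2 = 2.5 m; q_2 = 0.55 × 0.48 × 2.5 = 0.6600 m³/s
w_3 = (9.1 − 4.1)/2 = 2.5 m; q_3 = 0.70 × 0.59 × 2.5 = 1.033 m³/s
w_4 = (14.2 − 7.3)/2 = 3.45 m; q_4 = 0.95 × 0.83 × 3.45 = 2.720 m³/s
w_5 = (15.5 − 9.1)/2 = 3.2 m; q_5 = 0.78 × 0.70 × 3.2 = 1.747 m³/s
w_6 = (17.7 − 14.2)/2 = 1.75 m; q_6 = 0.80 × 0.74 × 1.75 = 1.036 m³/s
w_7 = (19.5 − 15.5)/2 = 2 m; q_7 = 0.62 × 0.52 × 2 = 0.6448 m³/s
w_8 = (19.5 − 17.7)/2 = 0.9 m; q_8 = 0.25 × 0.17 × 0.9 = 0.03825 m³/s
Q = Σ qᵢ = 7.945 m³/s

7.95 m³/s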